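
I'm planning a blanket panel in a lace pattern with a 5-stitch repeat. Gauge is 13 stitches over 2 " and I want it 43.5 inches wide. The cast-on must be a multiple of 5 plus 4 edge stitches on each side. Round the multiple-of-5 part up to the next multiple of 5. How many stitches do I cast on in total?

CO 283 sts.

13 / 2 = 6.5 sts per inch.
43.5 × 6.5 = 282.75 sts.
Less 8 edge sts → 274.75 for the repeat.
Next multiple of 5: 275.
Add back 8 edge sts → 283.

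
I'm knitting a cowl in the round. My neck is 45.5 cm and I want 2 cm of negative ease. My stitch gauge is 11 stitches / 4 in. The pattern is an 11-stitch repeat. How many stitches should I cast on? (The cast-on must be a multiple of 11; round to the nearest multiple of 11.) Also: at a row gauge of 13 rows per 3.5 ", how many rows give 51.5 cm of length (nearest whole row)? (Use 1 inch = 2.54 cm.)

Cast on 44 stitches; work 75 rows.

Finished = 45.5 − 2 = 43.5 cm.
43.5 cm × 1/2.54 = 17.13 inches.
11/4 = 2.75 sts per in; 17.13 × 2.75 = 47.10 sts.
Nearest multiple of 11 → 44.
51.5 cm = 20.28 inches; × 3.714 = 75.31 → 75 rows.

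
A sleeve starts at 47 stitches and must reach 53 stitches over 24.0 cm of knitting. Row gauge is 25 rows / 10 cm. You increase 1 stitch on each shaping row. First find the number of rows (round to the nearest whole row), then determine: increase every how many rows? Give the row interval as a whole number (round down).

Rows = 24.0 × 2.5 = 60.0 → 60 rows.
Stitches to add: 6 → 6 shaping rows (at 1 st each).
60 / 6 = 10.00 → every 10 rows.

Increase every 10th row.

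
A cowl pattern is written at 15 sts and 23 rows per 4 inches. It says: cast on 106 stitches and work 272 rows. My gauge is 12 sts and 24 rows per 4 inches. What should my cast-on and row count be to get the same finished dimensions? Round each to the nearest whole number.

Stitches: 106 × 12/15 = 84.80 → 85.
Rows: 272 × 24/23 = 283.83 → 284.

Cast on 85 stitches; work 284 rows.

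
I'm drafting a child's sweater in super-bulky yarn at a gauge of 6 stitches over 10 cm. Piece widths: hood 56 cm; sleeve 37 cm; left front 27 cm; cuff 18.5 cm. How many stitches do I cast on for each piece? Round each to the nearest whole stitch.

hood 34; sleeve 22; left front 16; cuff 11.

Rate = 6/10 = 0.6 sts per cm.
hood: 56 × 0.6 = 33.60 → 34.
sleeve: 37 × 0.6 = 22.20 → 22.
left front: 27 × 0.6 = 16.20 → 16.
cuff: 18.5 × 0.6 = 11.10 → 11.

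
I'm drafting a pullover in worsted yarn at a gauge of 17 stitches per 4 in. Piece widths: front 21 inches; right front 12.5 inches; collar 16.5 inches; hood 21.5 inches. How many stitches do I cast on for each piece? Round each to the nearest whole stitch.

front 89; right front 53; collar 70; hood 91.

Rate = 17/4 = 4.25 sts per in.
front: 21 × 4.25 = 89.25 → 89.
right front: 12.5 × 4.25 = 53.12 → 53.
collar: 16.5 × 4.25 = 70.12 → 70.
hood: 21.5 × 4.25 = 91.38 → 91.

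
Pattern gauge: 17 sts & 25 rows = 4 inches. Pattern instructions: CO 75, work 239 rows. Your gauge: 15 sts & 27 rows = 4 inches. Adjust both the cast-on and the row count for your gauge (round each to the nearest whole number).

Stitches: 75 × 15/17 = 66.18 → 66.
Rows: 239 × 27/25 = 258.12 → 258.

Cast on 66 stitches; work 258 rows.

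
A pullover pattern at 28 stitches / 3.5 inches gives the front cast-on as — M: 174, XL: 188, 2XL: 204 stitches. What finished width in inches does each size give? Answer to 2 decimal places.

28/3.5 = 8 sts per in.
M: 174 / 8 = 21.750 → 21.75 in.
XL: 188 / 8 = 23.500 → 23.50 in.
2XL: 204 / 8 = 25.500 → 25.50 in.

M 21.75 inches; XL 23.50 inches; 2XL 25.50 inches.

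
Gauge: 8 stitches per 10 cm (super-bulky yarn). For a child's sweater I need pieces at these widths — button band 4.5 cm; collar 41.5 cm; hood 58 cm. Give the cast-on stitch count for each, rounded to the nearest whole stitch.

Rate = 8/10 = 0.8 sts per cm.
button band: 4.5 × 0.8 = 3.60 → 4.
collar: 41.5 × 0.8 = 33.20 → 33.
hood: 58 × 0.8 = 46.40 → 46.

button band 4; collar 33; hood 46.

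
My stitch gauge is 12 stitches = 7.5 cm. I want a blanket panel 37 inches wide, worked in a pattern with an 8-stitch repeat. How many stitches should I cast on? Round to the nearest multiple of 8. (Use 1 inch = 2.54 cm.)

Cast on 152 stitches.

37 in = 37 × 2.54 = 93.98 cm.
12 / 7.5 = 1.6 sts/cm.
93.98 × 1.6 = 150.37 sts.
→ 152.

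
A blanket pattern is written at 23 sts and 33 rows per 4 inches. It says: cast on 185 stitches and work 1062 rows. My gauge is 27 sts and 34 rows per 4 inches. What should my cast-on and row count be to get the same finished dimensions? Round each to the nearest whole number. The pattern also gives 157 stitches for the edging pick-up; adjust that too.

Stitches: 185 × 27/23 = 217.17 → 217.
Rows: 1062 × 34/33 = 1094.18 → 1094.
edging pick-up: 157 × 27/23 = 184.30 → 184.

Cast on 217 stitches; work 1094 rows; edging pick-up 184 stitches.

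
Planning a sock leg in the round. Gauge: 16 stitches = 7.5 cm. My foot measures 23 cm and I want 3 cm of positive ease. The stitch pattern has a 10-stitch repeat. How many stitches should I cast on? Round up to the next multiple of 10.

Cast on 60 stitches.

Finished = 23 + 3 = 26 cm.
16 / 7.5 = 2.133 sts/cm.
26 × 2.133 = 55.47 sts.
Next multiple of 10: 60.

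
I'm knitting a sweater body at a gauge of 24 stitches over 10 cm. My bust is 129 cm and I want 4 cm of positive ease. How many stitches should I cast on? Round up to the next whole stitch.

Finished = 129 + 4 = 133 cm.
24 / 10 = 2.4 sts per cm.
133.00 × 2.4 = 319.20 sts.
→ 320 sts.

CO 320 sts.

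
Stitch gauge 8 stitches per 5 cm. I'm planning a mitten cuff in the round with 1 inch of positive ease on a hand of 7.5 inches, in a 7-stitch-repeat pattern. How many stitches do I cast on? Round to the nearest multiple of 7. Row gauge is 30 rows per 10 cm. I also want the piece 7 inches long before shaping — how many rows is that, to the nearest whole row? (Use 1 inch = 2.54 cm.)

Finished = 7.5 + 1 = 8.5 inches.
8.5 inches × 2.54 = 21.59 cm.
8/5 = 1.6 sts per cm; 21.59 × 1.6 = 34.54 sts.
Nearest multiple of 7 → 35.
7 inches = 17.78 cm; × 3 = 53.34 → 53 rows.

Cast on 35 stitches; work 53 rows.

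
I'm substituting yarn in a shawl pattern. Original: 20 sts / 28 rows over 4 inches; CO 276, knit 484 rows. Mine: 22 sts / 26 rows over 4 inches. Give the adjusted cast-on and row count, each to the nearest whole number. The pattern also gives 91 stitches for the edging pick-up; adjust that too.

Cast on 304 stitches; work 449 rows; edging pick-up 100 stitches.

Stitches: 276 × 22/20 = 303.60 → 304.
Rows: 484 × 26/28 = 449.43 → 449.
edging pick-up: 91 × 22/20 = 100.10 → 100.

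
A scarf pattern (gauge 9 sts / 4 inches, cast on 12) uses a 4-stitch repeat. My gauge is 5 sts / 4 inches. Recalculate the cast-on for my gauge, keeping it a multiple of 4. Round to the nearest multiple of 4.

12 × 5 / 9 = 6.67.
Nearest multiple of 4: 8.

8 stitches.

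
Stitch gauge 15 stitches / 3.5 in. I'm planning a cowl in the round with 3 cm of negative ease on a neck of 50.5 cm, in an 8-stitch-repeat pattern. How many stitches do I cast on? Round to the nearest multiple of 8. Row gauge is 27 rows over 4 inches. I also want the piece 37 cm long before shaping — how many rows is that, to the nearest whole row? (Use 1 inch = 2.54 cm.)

Finished = 50.5 − 3 = 47.5 cm.
47.5 cm × 1/2.54 = 18.70 inches.
15/3.5 = 4.286 sts per in; 18.70 × 4.286 = 80.15 sts.
Nearest multiple of 8 → 80.
37 cm = 14.57 inches; × 6.75 = 98.33 → 98 rows.

Cast on 80 stitches; work 98 rows.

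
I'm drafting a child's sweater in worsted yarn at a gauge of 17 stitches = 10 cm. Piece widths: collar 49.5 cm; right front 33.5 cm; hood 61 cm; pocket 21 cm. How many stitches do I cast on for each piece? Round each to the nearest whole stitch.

collar 84; right front 57; hood 104; pocket 36.

Rate = 17/10 = 1.7 sts per cm.
collar: 49.5 × 1.7 = 84.15 → 84.
right front: 33.5 × 1.7 = 56.95 → 57.
hood: 61 × 1.7 = 103.70 → 104.
pocket: 21 × 1.7 = 35.70 → 36.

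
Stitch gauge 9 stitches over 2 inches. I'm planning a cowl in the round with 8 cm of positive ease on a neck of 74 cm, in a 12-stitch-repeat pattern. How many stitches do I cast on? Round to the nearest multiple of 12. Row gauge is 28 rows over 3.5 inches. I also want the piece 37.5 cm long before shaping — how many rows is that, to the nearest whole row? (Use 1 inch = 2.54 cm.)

Finished = 74 + 8 = 82 cm.
82 cm × 1/2.54 = 32.28 inches.
9/2 = 4.5 sts per in; 32.28 × 4.5 = 145.28 sts.
Nearest multiple of 12 → 144.
37.5 cm = 14.76 inches; × 8 = 118.11 → 118 rows.

Cast on 144 stitches; work 118 rows.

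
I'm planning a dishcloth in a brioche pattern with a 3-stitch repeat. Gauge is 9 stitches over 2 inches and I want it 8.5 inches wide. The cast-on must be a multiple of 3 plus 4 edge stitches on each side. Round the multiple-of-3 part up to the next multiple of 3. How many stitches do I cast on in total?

CO 41 sts.

9 / 2 = 4.5 sts per inch.
8.5 × 4.5 = 38.25 sts.
Less 8 edge sts → 30.25 for the repeat.
Next multiple of 3: 33.
Add back 8 edge sts → 41.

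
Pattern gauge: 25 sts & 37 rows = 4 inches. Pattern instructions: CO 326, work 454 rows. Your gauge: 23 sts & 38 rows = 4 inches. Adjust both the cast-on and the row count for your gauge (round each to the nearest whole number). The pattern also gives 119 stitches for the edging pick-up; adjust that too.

Cast on 300 stitches; work 466 rows; edging pick-up 109 stitches.

Stitches: 326 × 23/25 = 299.92 → 300.
Rows: 454 × 38/37 = 466.27 → 466.
edging pick-up: 119 × 23/25 = 109.48 → 109.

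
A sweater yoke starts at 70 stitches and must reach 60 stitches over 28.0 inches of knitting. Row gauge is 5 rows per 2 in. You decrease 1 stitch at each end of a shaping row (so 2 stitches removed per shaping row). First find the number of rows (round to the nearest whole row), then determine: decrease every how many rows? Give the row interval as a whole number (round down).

Rows = 28.0 × 2.5 = 70.0 → 70 rows.
Stitches to remove: 10 → 5 shaping rows (at 2 st each).
70 / 5 = 14.00 → every 14 rows.

Decrease every 14th row.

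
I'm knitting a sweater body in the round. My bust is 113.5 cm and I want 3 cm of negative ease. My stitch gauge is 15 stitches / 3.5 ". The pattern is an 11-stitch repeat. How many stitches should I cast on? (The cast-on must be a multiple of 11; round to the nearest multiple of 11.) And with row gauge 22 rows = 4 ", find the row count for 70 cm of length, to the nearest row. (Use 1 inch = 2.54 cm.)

Finished = 113.5 − 3 = 110.5 cm.
110.5 cm × 1/2.54 = 43.50 inches.
15/3.5 = 4.286 sts per in; 43.50 × 4.286 = 186.45 sts.
Nearest multiple of 11 → 187.
70 cm = 27.56 inches; × 5.5 = 151.57 → 152 rows.

Cast on 187 stitches; work 152 rows.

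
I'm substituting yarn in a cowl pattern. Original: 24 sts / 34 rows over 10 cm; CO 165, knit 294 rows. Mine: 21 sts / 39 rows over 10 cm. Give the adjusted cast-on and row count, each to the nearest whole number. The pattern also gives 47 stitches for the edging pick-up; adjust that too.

Stitches: 165 × 21/24 = 144.38 → 144.
Rows: 294 × 39/34 = 337.24 → 337.
edging pick-up: 47 × 21/24 = 41.12 → 41.

Cast on 144 stitches; work 337 rows; edging pick-up 41 stitches.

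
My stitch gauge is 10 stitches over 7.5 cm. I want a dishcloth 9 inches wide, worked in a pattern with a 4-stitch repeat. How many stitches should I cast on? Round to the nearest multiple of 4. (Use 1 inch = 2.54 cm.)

9 in = 9 × 2.54 = 22.86 cm.
10 / 7.5 = 1.333 sts/cm.
22.86 × 1.333 = 30.48 sts.
→ 32.

Cast on 32 stitches.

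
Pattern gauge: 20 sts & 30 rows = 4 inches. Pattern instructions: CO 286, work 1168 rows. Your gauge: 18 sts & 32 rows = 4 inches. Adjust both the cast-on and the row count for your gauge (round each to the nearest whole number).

Stitches: 286 × 18/20 = 257.40 → 257.
Rows: 1168 × 32/30 = 1245.87 → 1246.

Cast on 257 stitches; work 1246 rows.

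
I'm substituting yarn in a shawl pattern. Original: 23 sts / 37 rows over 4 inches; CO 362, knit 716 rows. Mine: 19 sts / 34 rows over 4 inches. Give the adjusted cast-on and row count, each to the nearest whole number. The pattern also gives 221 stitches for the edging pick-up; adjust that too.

Cast on 299 stitches; work 658 rows; edging pick-up 183 stitches.

Stitches: 362 × 19/23 = 299.04 → 299.
Rows: 716 × 34/37 = 657.95 → 658.
edging pick-up: 221 × 19/23 = 182.57 → 183.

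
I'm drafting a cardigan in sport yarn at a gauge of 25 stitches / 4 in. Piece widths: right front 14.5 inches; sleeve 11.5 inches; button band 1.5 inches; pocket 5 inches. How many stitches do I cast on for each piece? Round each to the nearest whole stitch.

right front 91; sleeve 72; button band 9; pocket 31.

Rate = 25/4 = 6.25 sts per in.
right front: 14.5 × 6.25 = 90.62 → 91.
sleeve: 11.5 × 6.25 = 71.88 → 72.
button band: 1.5 × 6.25 = 9.38 → 9.
pocket: 5 × 6.25 = 31.25 → 31.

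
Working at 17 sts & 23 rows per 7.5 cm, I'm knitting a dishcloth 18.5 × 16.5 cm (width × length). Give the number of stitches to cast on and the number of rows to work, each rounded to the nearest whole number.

Cast on 42 stitches and work 51 rows.

Stitch gauge = 17/7.5 = 2.267 sts/cm; 18.5 × 2.267 = 41.93 → 42 sts.
Row gauge = 23/7.5 = 3.067 rows/cm; 16.5 × 3.067 = 50.60 → 51 rows.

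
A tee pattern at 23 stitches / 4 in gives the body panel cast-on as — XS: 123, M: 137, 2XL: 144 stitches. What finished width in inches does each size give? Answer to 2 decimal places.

XS 21.39 inches; M 23.83 inches; 2XL 25.04 inches.

23/4 = 5.75 sts per in.
XS: 123 / 5.75 = 21.391 → 21.39 in.
M: 137 / 5.75 = 23.826 → 23.83 in.
2XL: 144 / 5.75 = 25.043 → 25.04 in.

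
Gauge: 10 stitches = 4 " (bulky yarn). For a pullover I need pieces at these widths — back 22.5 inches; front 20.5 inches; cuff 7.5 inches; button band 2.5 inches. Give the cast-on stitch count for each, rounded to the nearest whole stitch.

Rate = 10/4 = 2.5 sts per in.
back: 22.5 × 2.5 = 56.25 → 56.
front: 20.5 × 2.5 = 51.25 → 51.
cuff: 7.5 × 2.5 = 18.75 → 19.
button band: 2.5 × 2.5 = 6.25 → 6.

back 56; front 51; cuff 19; button band 6.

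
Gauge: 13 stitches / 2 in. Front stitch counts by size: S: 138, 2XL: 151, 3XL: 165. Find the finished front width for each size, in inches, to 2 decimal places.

S 21.23 inches; 2XL 23.23 inches; 3XL 25.38 inches.

13/2 = 6.5 sts per in.
S: 138 / 6.5 = 21.231 → 21.23 in.
2XL: 151 / 6.5 = 23.231 → 23.23 in.
3XL: 165 / 6.5 = 25.385 → 25.38 in.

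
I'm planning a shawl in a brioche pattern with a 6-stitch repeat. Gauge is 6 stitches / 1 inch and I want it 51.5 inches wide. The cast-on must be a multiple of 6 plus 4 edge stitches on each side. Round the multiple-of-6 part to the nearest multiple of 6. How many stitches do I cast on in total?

308 stitches.

6 / 1 = 6 sts per inch.
51.5 × 6 = 309.00 sts.
Less 8 edge sts → 301.00 for the repeat.
Nearest multiple of 6: 300.
Add back 8 edge sts → 308.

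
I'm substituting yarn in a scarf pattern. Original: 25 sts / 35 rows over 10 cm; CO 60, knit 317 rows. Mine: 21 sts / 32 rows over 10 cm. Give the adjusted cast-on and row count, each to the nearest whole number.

Stitches: 60 × 21/25 = 50.40 → 50.
Rows: 317 × 32/35 = 289.83 → 290.

Cast on 50 stitches; work 290 rows.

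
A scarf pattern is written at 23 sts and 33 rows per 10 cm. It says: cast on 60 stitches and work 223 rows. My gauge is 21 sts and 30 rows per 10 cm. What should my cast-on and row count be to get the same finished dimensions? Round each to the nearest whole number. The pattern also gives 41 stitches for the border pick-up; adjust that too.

Stitches: 60 × 21/23 = 54.78 → 55.
Rows: 223 × 30/33 = 202.73 → 203.
border pick-up: 41 × 21/23 = 37.43 → 37.

Cast on 55 stitches; work 203 rows; border pick-up 37 stitches.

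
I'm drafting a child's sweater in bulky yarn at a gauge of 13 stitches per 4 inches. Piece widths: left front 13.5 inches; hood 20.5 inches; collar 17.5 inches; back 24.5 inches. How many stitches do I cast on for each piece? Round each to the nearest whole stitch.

left front 44; hood 67; collar 57; back 80.

Rate = 13/4 = 3.25 sts per in.
left front: 13.5 × 3.25 = 43.88 → 44.
hood: 20.5 × 3.25 = 66.62 → 67.
collar: 17.5 × 3.25 = 56.88 → 57.
back: 24.5 × 3.25 = 79.62 → 80.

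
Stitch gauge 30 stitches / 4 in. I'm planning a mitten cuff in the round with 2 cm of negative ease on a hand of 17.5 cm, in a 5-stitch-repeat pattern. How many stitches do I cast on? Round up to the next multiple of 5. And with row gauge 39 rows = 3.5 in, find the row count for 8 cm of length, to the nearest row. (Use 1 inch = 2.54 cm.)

Finished = 17.5 − 2 = 15.5 cm.
15.5 cm × 1/2.54 = 6.10 inches.
30/4 = 7.5 sts per in; 6.10 × 7.5 = 45.77 sts.
Next multiple of 5 → 50.
8 cm = 3.15 inches; × 11.143 = 35.10 → 35 rows.

Cast on 50 stitches; work 35 rows.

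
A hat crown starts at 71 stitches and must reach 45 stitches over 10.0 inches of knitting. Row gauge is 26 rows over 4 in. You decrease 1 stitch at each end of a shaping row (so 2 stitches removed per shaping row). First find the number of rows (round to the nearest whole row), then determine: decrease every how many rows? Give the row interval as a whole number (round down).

Decrease every 5th row.

Rows = 10.0 × 6.5 = 65.0 → 65 rows.
Stitches to remove: 26 → 13 shaping rows (at 2 st each).
65 / 13 = 5.00 → every 5 rows.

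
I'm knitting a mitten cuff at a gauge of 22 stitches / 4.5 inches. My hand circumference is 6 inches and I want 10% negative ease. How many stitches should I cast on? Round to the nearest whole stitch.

26 stitches.

Finished = 6 × 0.90 = 5.40 in.
22 / 4.5 = 4.889 sts per inch.
5.40 × 4.889 = 26.40 sts.
→ 26 sts.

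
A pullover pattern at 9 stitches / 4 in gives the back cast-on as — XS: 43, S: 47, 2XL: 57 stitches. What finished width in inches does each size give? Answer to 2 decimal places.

XS 19.11 inches; S 20.89 inches; 2XL 25.33 inches.

9/4 = 2.25 sts per in.
XS: 43 / 2.25 = 19.111 → 19.11 in.
S: 47 / 2.25 = 20.889 → 20.89 in.
2XL: 57 / 2.25 = 25.333 → 25.33 in.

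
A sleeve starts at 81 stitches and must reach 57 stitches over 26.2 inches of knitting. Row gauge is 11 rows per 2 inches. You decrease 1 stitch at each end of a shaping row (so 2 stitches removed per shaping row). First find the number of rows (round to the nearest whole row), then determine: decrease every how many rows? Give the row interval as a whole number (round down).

Rows = 26.2 × 5.5 = 144.1 → 144 rows.
Stitches to remove: 24 → 12 shaping rows (at 2 st each).
144 / 12 = 12.00 → every 12 rows.

Decrease every 12th row.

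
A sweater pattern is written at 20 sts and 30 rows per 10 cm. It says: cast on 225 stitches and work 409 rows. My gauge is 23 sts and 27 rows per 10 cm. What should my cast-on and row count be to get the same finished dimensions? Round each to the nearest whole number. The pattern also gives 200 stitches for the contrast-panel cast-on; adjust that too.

Stitches: 225 × 23/20 = 258.75 → 259.
Rows: 409 × 27/30 = 368.10 → 368.
contrast-panel cast-on: 200 × 23/20 = 230.00 → 230.

Cast on 259 stitches; work 368 rows; contrast-panel cast-on 230 stitches.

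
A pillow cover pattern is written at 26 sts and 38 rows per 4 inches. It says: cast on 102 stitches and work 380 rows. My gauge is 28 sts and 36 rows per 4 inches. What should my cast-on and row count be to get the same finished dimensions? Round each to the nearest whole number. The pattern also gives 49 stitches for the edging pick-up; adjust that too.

Cast on 110 stitches; work 360 rows; edging pick-up 53 stitches.

Stitches: 102 × 28/26 = 109.85 → 110.
Rows: 380 × 36/38 = 360.00 → 360.
edging pick-up: 49 × 28/26 = 52.77 → 53.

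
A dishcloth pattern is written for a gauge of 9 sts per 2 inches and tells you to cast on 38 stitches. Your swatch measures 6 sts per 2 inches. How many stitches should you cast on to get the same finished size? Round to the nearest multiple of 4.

Scale factor = 6 / 9 = 0.667.
38 × 6 / 9 = 25.33 sts.
→ 24 sts.

CO 24 sts.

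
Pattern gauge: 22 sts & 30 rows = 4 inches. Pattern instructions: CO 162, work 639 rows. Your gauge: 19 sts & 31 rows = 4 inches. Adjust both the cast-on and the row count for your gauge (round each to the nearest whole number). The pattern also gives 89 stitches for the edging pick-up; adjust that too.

Cast on 140 stitches; work 660 rows; edging pick-up 77 stitches.

Stitches: 162 × 19/22 = 139.91 → 140.
Rows: 639 × 31/30 = 660.30 → 660.
edging pick-up: 89 × 19/22 = 76.86 → 77.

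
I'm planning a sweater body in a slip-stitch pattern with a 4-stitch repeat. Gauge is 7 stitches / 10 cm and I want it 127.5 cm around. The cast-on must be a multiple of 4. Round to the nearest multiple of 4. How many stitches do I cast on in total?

7 / 10 = 0.7 sts per cm.
127.5 × 0.7 = 89.25 sts.
Nearest multiple of 4: 88.

Cast on 88 stitches.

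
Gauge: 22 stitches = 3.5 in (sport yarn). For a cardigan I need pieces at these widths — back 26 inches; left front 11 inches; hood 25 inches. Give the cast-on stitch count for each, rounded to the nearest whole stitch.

back 163; left front 69; hood 157.

Rate = 22/3.5 = 6.286 sts per in.
back: 26 × 6.286 = 163.43 → 163.
left front: 11 × 6.286 = 69.14 → 69.
hood: 25 × 6.286 = 157.14 → 157.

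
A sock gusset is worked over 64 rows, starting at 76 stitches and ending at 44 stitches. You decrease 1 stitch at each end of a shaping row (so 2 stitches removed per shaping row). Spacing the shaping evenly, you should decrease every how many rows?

Decrease every 4th row.

Stitches to remove: |44 − 76| = 32.
Shaping rows needed: 32 / 2 = 16.
64 rows / 16 = every 4 rows.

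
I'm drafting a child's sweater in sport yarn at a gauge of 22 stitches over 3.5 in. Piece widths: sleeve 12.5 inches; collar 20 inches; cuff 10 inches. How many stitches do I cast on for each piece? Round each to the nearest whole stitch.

sleeve 79; collar 126; cuff 63.

Rate = 22/3.5 = 6.286 sts per in.
sleeve: 12.5 × 6.286 = 78.57 → 79.
collar: 20 × 6.286 = 125.71 → 126.
cuff: 10 × 6.286 = 62.86 → 63.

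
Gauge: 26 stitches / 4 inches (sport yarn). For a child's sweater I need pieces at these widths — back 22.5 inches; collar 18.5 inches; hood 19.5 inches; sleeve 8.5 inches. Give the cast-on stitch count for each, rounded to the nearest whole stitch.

back 146; collar 120; hood 127; sleeve 55.

Rate = 26/4 = 6.5 sts per in.
back: 22.5 × 6.5 = 146.25 → 146.
collar: 18.5 × 6.5 = 120.25 → 120.
hood: 19.5 × 6.5 = 126.75 → 127.
sleeve: 8.5 × 6.5 = 55.25 → 55.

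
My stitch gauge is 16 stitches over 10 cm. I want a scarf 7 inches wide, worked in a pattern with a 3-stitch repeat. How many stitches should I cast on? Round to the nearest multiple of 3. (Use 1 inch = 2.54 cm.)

27 stitches.

7 in = 7 × 2.54 = 17.78 cm.
16 / 10 = 1.6 sts/cm.
17.78 × 1.6 = 28.45 sts.
→ 27.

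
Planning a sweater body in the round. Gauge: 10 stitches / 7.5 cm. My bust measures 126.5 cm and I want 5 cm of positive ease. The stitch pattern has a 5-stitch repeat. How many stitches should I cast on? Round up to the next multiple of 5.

Cast on 180 stitches.

Finished = 126.5 + 5 = 131.5 cm.
10 / 7.5 = 1.333 sts/cm.
131.5 × 1.333 = 175.33 sts.
Next multiple of 5: 180.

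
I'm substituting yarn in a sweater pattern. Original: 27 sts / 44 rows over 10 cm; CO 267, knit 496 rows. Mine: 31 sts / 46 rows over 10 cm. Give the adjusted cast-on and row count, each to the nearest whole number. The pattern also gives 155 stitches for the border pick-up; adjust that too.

Cast on 307 stitches; work 519 rows; border pick-up 178 stitches.

Stitches: 267 × 31/27 = 306.56 → 307.
Rows: 496 × 46/44 = 518.55 → 519.
border pick-up: 155 × 31/27 = 177.96 → 178.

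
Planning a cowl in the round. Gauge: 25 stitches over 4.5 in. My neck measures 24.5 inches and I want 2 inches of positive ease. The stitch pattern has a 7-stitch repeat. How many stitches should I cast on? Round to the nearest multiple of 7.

Finished = 24.5 + 2 = 26.5 inches.
25 / 4.5 = 5.556 sts/in.
26.5 × 5.556 = 147.22 sts.
Nearest multiple of 7: 147.

Cast on 147 stitches.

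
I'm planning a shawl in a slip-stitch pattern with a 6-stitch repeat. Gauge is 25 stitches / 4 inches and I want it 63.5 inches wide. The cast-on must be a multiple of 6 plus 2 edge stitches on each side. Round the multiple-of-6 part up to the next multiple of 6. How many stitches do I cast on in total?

400 stitches.

25 / 4 = 6.25 sts per inch.
63.5 × 6.25 = 396.88 sts.
Less 4 edge sts → 392.88 for the repeat.
Next multiple of 6: 396.
Add back 4 edge sts → 400.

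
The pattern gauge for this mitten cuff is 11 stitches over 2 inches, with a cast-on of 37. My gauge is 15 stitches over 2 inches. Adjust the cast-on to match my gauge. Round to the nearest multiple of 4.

Scale factor = 15 / 11 = 1.364.
37 × 15 / 11 = 50.45 sts.
→ 52 sts.

Cast on 52 stitches.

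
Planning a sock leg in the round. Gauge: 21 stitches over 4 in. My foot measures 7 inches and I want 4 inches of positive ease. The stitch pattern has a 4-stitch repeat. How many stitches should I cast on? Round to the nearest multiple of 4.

56 stitches.

Finished = 7 + 4 = 11 inches.
21 / 4 = 5.25 sts/in.
11 × 5.25 = 57.75 sts.
Nearest multiple of 4: 56.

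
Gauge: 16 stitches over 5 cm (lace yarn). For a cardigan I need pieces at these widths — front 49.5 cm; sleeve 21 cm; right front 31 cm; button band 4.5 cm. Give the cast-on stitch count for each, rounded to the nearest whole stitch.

Rate = 16/5 = 3.2 sts per cm.
front: 49.5 × 3.2 = 158.40 → 158.
sleeve: 21 × 3.2 = 67.20 → 67.
right front: 31 × 3.2 = 99.20 → 99.
button band: 4.5 × 3.2 = 14.40 → 14.

front 158; sleeve 67; right front 99; button band 14.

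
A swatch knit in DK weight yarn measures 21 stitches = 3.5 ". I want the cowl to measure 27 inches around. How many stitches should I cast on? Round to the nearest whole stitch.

CO 162 sts.

21 stitches / 3.5 in = 6 stitches per inch.
27 × 6 = 162.00 stitches.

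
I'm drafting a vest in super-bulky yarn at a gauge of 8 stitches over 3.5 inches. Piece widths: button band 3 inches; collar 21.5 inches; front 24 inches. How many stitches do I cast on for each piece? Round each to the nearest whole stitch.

button band 7; collar 49; front 55.

Rate = 8/3.5 = 2.286 sts per in.
button band: 3 × 2.286 = 6.86 → 7.
collar: 21.5 × 2.286 = 49.14 → 49.
front: 24 × 2.286 = 54.86 → 55.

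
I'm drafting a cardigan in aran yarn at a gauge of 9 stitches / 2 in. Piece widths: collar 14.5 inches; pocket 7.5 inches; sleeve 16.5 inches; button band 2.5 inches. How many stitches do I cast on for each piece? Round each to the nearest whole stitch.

Rate = 9/2 = 4.5 sts per in.
collar: 14.5 × 4.5 = 65.25 → 65.
pocket: 7.5 × 4.5 = 33.75 → 34.
sleeve: 16.5 × 4.5 = 74.25 → 74.
button band: 2.5 × 4.5 = 11.25 → 11.

collar 65; pocket 34; sleeve 74; button band 11.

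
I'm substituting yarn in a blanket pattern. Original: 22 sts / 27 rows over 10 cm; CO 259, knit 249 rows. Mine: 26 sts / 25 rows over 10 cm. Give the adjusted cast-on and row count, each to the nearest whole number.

Stitches: 259 × 26/22 = 306.09 → 306.
Rows: 249 × 25/27 = 230.56 → 231.

Cast on 306 stitches; work 231 rows.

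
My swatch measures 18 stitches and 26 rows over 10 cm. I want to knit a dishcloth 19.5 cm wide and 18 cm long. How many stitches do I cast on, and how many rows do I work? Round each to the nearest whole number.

Stitch gauge = 18/10 = 1.8 sts/cm; 19.5 × 1.8 = 35.10 → 35 sts.
Row gauge = 26/10 = 2.6 rows/cm; 18 × 2.6 = 46.80 → 47 rows.

Cast on 35 stitches and work 47 rows.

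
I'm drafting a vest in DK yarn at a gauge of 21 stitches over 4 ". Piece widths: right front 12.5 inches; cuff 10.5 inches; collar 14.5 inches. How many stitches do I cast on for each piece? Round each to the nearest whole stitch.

Rate = 21/4 = 5.25 sts per in.
right front: 12.5 × 5.25 = 65.62 → 66.
cuff: 10.5 × 5.25 = 55.12 → 55.
collar: 14.5 × 5.25 = 76.12 → 76.

right front 66; cuff 55; collar 76.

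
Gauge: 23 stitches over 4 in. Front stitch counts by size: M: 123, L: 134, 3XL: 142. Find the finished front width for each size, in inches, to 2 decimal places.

M 21.39 inches; L 23.30 inches; 3XL 24.70 inches.

23/4 = 5.75 sts per in.
M: 123 / 5.75 = 21.391 → 21.39 in.
L: 134 / 5.75 = 23.304 → 23.30 in.
3XL: 142 / 5.75 = 24.696 → 24.70 in.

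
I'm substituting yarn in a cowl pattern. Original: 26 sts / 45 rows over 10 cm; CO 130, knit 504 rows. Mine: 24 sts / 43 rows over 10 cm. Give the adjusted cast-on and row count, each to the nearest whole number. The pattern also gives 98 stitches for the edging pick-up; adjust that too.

Cast on 120 stitches; work 482 rows; edging pick-up 90 stitches.

Stitches: 130 × 24/26 = 120.00 → 120.
Rows: 504 × 43/45 = 481.60 → 482.
edging pick-up: 98 × 24/26 = 90.46 → 90.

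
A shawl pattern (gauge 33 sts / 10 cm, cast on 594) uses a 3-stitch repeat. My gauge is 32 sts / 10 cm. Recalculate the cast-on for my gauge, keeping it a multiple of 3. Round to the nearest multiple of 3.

CO 576 sts.

594 × 32 / 33 = 576.00.
Nearest multiple of 3: 576.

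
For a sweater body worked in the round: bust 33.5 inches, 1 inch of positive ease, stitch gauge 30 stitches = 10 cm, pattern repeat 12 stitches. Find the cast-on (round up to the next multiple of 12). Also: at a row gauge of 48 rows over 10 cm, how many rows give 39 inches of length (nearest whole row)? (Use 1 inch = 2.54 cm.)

Cast on 264 stitches; work 475 rows.

Finished = 33.5 + 1 = 34.5 inches.
34.5 inches × 2.54 = 87.63 cm.
30/10 = 3 sts per cm; 87.63 × 3 = 262.89 sts.
Next multiple of 12 → 264.
39 inches = 99.06 cm; × 4.8 = 475.49 → 475 rows.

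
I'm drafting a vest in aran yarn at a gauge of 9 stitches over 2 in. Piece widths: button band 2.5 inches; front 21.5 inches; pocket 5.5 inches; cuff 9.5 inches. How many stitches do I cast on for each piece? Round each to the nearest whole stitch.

button band 11; front 97; pocket 25; cuff 43.

Rate = 9/2 = 4.5 sts per in.
button band: 2.5 × 4.5 = 11.25 → 11.
front: 21.5 × 4.5 = 96.75 → 97.
pocket: 5.5 × 4.5 = 24.75 → 25.
cuff: 9.5 × 4.5 = 42.75 → 43.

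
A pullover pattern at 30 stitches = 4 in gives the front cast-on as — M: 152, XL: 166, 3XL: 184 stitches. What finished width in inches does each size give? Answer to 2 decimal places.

M 20.27 inches; XL 22.13 inches; 3XL 24.53 inches.

30/4 = 7.5 sts per in.
M: 152 / 7.5 = 20.267 → 20.27 in.
XL: 166 / 7.5 = 22.133 → 22.13 in.
3XL: 184 / 7.5 = 24.533 → 24.53 in.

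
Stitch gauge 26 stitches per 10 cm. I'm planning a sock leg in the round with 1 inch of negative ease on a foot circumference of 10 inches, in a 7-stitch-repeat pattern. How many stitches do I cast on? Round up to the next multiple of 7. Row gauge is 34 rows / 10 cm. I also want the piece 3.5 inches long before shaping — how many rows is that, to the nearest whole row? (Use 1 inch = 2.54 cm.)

Finished = 10 − 1 = 9 inches.
9 inches × 2.54 = 22.86 cm.
26/10 = 2.6 sts per cm; 22.86 × 2.6 = 59.44 sts.
Next multiple of 7 → 63.
3.5 inches = 8.89 cm; × 3.4 = 30.23 → 30 rows.

Cast on 63 stitches; work 30 rows.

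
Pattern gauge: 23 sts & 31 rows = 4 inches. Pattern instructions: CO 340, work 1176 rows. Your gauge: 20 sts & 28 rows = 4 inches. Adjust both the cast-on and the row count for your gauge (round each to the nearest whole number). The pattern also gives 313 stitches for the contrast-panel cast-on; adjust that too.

Cast on 296 stitches; work 1062 rows; contrast-panel cast-on 272 stitches.

Stitches: 340 × 20/23 = 295.65 → 296.
Rows: 1176 × 28/31 = 1062.19 → 1062.
contrast-panel cast-on: 313 × 20/23 = 272.17 → 272.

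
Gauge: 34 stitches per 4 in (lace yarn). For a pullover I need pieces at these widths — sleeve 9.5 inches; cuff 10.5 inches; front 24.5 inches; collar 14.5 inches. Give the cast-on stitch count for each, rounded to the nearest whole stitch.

sleeve 81; cuff 89; front 208; collar 123.

Rate = 34/4 = 8.5 sts per in.
sleeve: 9.5 × 8.5 = 80.75 → 81.
cuff: 10.5 × 8.5 = 89.25 → 89.
front: 24.5 × 8.5 = 208.25 → 208.
collar: 14.5 × 8.5 = 123.25 → 123.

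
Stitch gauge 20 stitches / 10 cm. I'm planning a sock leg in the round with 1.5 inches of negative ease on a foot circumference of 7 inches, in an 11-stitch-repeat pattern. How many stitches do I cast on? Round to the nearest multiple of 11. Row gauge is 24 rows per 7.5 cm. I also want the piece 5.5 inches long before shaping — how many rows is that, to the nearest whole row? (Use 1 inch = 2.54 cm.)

Finished = 7 − 1.5 = 5.5 inches.
5.5 inches × 2.54 = 13.97 cm.
20/10 = 2 sts per cm; 13.97 × 2 = 27.94 sts.
Nearest multiple of 11 → 33.
5.5 inches = 13.97 cm; × 3.2 = 44.70 → 45 rows.

Cast on 33 stitches; work 45 rows.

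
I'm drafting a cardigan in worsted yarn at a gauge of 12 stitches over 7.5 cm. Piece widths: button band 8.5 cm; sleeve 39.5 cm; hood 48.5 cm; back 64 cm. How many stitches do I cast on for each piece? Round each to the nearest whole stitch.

button band 14; sleeve 63; hood 78; back 102.

Rate = 12/7.5 = 1.6 sts per cm.
button band: 8.5 × 1.6 = 13.60 → 14.
sleeve: 39.5 × 1.6 = 63.20 → 63.
hood: 48.5 × 1.6 = 77.60 → 78.
back: 64 × 1.6 = 102.40 → 102.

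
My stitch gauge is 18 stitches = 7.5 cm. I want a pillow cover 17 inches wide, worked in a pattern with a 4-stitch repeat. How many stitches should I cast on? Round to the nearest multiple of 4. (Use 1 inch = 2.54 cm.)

17 in = 17 × 2.54 = 43.18 cm.
18 / 7.5 = 2.4 sts/cm.
43.18 × 2.4 = 103.63 sts.
→ 104.

104 stitches.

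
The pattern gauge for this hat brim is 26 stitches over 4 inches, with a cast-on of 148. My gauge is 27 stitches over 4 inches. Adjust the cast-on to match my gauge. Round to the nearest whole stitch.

Scale factor = 27 / 26 = 1.038.
148 × 27 / 26 = 153.69 sts.
→ 154 sts.

CO 154 sts.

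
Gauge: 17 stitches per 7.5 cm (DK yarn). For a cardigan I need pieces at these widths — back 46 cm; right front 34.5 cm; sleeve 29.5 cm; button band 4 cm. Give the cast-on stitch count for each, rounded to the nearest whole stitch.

Rate = 17/7.5 = 2.267 sts per cm.
back: 46 × 2.267 = 104.27 → 104.
right front: 34.5 × 2.267 = 78.20 → 78.
sleeve: 29.5 × 2.267 = 66.87 → 67.
button band: 4 × 2.267 = 9.07 → 9.

back 104; right front 78; sleeve 67; button band 9.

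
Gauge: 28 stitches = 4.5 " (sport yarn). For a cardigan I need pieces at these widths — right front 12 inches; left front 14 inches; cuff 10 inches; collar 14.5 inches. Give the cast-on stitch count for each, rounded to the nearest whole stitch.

right front 75; left front 87; cuff 62; collar 90.

Rate = 28/4.5 = 6.222 sts per in.
right front: 12 × 6.222 = 74.67 → 75.
left front: 14 × 6.222 = 87.11 → 87.
cuff: 10 × 6.222 = 62.22 → 62.
collar: 14.5 × 6.222 = 90.22 → 90.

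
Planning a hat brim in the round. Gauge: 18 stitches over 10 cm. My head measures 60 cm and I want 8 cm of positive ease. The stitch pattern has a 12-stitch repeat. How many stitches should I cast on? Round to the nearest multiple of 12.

Finished = 60 + 8 = 68 cm.
18 / 10 = 1.8 sts/cm.
68 × 1.8 = 122.40 sts.
Nearest multiple of 12: 120.

Cast on 120 stitches.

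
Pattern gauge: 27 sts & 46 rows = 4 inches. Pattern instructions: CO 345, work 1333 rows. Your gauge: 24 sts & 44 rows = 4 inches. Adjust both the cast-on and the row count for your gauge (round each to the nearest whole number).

Cast on 307 stitches; work 1275 rows.

Stitches: 345 × 24/27 = 306.67 → 307.
Rows: 1333 × 44/46 = 1275.04 → 1275.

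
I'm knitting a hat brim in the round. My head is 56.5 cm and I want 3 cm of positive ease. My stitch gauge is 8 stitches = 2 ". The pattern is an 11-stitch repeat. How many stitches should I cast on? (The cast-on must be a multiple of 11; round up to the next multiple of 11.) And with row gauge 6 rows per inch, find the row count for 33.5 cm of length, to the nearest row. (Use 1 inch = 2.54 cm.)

Finished = 56.5 + 3 = 59.5 cm.
59.5 cm × 1/2.54 = 23.43 inches.
8/2 = 4 sts per in; 23.43 × 4 = 93.70 sts.
Next multiple of 11 → 99.
33.5 cm = 13.19 inches; × 6 = 79.13 → 79 rows.

Cast on 99 stitches; work 79 rows.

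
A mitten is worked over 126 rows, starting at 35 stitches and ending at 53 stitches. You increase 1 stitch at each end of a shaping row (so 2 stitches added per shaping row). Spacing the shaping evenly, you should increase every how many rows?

Increase every 14th row.

Stitches to add: |53 − 35| = 18.
Shaping rows needed: 18 / 2 = 9.
126 rows / 9 = every 14 rows.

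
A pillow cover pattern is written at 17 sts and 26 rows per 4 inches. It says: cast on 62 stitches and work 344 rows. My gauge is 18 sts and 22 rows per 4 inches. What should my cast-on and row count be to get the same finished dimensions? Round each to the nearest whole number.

Cast on 66 stitches; work 291 rows.

Stitches: 62 × 18/17 = 65.65 → 66.
Rows: 344 × 22/26 = 291.08 → 291.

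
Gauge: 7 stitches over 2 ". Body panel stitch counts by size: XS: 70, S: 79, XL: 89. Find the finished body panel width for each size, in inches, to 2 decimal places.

XS 20.00 inches; S 22.57 inches; XL 25.43 inches.

7/2 = 3.5 sts per in.
XS: 70 / 3.5 = 20.000 → 20.00 in.
S: 79 / 3.5 = 22.571 → 22.57 in.
XL: 89 / 3.5 = 25.429 → 25.43 in.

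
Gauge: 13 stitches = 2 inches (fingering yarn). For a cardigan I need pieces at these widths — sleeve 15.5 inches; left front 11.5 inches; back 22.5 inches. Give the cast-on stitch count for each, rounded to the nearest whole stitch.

Rate = 13/2 = 6.5 sts per in.
sleeve: 15.5 × 6.5 = 100.75 → 101.
left front: 11.5 × 6.5 = 74.75 → 75.
back: 22.5 × 6.5 = 146.25 → 146.

sleeve 101; left front 75; back 146.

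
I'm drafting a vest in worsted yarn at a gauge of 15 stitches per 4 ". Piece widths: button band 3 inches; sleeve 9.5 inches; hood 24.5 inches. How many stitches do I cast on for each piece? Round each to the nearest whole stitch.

button band 11; sleeve 36; hood 92.

Rate = 15/4 = 3.75 sts per in.
button band: 3 × 3.75 = 11.25 → 11.
sleeve: 9.5 × 3.75 = 35.62 → 36.
hood: 24.5 × 3.75 = 91.88 → 92.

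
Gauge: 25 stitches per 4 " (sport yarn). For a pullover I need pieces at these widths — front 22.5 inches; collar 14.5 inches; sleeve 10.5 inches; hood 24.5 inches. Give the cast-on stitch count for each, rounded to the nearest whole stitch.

front 141; collar 91; sleeve 66; hood 153.

Rate = 25/4 = 6.25 sts per in.
front: 22.5 × 6.25 = 140.62 → 141.
collar: 14.5 × 6.25 = 90.62 → 91.
sleeve: 10.5 × 6.25 = 65.62 → 66.
hood: 24.5 × 6.25 = 153.12 → 153.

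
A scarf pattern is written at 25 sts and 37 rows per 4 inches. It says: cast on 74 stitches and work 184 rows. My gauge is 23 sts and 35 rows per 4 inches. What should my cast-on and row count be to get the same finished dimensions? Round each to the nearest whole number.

Cast on 68 stitches; work 174 rows.

Stitches: 74 × 23/25 = 68.08 → 68.
Rows: 184 × 35/37 = 174.05 → 174.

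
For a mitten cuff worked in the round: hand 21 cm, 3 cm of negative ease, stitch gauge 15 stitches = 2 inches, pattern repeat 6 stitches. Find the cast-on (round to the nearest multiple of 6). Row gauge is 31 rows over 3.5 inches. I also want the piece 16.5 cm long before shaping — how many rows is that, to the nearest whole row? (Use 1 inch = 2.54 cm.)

Finished = 21 − 3 = 18 cm.
18 cm × 1/2.54 = 7.09 inches.
15/2 = 7.5 sts per in; 7.09 × 7.5 = 53.15 sts.
Nearest multiple of 6 → 54.
16.5 cm = 6.50 inches; × 8.857 = 57.54 → 58 rows.

Cast on 54 stitches; work 58 rows.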